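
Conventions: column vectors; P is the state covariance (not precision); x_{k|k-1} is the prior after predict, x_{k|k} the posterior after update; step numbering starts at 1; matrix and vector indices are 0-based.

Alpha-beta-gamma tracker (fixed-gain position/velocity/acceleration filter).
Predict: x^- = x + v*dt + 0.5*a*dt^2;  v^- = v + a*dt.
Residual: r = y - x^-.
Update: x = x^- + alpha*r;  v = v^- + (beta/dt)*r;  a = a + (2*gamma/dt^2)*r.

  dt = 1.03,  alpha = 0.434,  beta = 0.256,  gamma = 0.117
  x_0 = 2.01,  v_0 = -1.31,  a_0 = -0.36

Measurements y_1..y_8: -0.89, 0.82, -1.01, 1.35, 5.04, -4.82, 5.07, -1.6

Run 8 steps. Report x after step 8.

step 1: x_pred=0.4697  r=-1.3597  x^+=-0.1204  v^+=-2.0188  a^+=-0.6599
step 2: x_pred=-2.5498  r=3.3698  x^+=-1.0873  v^+=-1.8609  a^+=0.0833
step 3: x_pred=-2.9598  r=1.9498  x^+=-2.1136  v^+=-1.2905  a^+=0.5134
step 4: x_pred=-3.1704  r=4.5204  x^+=-1.2086  v^+=0.3619  a^+=1.5105
step 5: x_pred=-0.0346  r=5.0746  x^+=2.1678  v^+=3.1789  a^+=2.6298
step 6: x_pred=6.8370  r=-11.6570  x^+=1.7779  v^+=2.9903  a^+=0.0586
step 7: x_pred=4.8890  r=0.1810  x^+=4.9676  v^+=3.0957  a^+=0.0985
step 8: x_pred=8.2084  r=-9.8084  x^+=3.9515  v^+=0.7594  a^+=-2.0649

x_post = 3.9515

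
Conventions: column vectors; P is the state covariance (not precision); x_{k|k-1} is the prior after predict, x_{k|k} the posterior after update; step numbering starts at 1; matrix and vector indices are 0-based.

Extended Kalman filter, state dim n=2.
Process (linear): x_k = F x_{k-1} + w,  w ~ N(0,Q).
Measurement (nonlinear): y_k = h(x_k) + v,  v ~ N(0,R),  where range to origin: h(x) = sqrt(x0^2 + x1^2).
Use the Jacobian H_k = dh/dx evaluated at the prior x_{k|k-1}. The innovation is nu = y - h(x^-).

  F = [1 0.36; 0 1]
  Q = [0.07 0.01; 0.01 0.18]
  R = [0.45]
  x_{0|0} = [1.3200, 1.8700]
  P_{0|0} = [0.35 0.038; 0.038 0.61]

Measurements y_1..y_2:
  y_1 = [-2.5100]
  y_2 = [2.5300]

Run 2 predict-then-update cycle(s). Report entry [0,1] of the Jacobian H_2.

step 1: x^-=[1.9932, 1.8700]  P^-=[0.5264 0.2676; 0.2676 0.7900]  H_jac=[0.7293 0.6842]  S=[1.3669]  K=[0.4148; 0.5382]  nu=[-5.2431]  x^+=[-0.1817, -0.9520]  P^+=[0.2912 -0.0376; -0.0376 0.3940]
step 2: x^-=[-0.5244, -0.9520]  P^-=[0.3852 0.1143; 0.1143 0.5740]  H_jac=[-0.4825 -0.8759]  S=[1.0767]  K=[-0.2656; -0.5182]  nu=[1.4431]  x^+=[-0.9077, -1.6998]  P^+=[0.3093 -0.0339; -0.0339 0.2849]

H_jac[0,1] = -0.8759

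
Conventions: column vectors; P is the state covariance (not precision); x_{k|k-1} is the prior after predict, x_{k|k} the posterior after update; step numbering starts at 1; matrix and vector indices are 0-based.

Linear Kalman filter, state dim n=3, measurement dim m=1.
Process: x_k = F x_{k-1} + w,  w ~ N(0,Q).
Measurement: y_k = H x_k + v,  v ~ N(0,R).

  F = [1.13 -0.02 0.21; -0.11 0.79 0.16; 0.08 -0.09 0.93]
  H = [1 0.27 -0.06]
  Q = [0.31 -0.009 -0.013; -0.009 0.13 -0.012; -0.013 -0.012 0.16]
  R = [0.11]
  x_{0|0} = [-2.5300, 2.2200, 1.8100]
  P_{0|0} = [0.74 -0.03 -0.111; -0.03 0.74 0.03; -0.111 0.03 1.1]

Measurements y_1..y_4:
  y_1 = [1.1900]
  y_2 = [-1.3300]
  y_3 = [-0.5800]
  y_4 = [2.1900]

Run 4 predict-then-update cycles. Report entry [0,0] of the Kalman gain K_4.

step 1: x^-=[-2.5232, 2.3217, 1.2811]  P^-=[1.2521 -0.1152 0.1535; -0.1152 0.6457 0.1219; 0.1535 0.1219 1.1010]  S=[1.3286]  K=[0.9121; 0.0390; 0.0906]  nu=[3.1632]  x^+=[0.3620, 2.4451, 1.5677]  P^+=[0.1468 -0.1625 0.0437; -0.1625 0.6436 0.1172; 0.0437 0.1172 1.0901]
step 2: x^-=[0.6894, 2.1426, 1.2668]  P^-=[0.5729 -0.1202 0.2734; -0.1202 0.6177 0.1718; 0.2734 0.1718 1.0982]  S=[0.6286]  K=[0.8337; 0.0577; 0.4039]  nu=[-2.5219]  x^+=[-1.4130, 1.9972, 0.2483]  P^+=[0.1360 -0.1504 0.0617; -0.1504 0.6156 0.1571; 0.0617 0.1571 0.9957]
step 3: x^-=[-1.5845, 1.7729, -0.0619]  P^-=[0.5626 -0.1015 0.2704; -0.1015 0.6050 0.1879; 0.2704 0.1879 1.0121]  S=[0.6270]  K=[0.8277; 0.0807; 0.4153]  nu=[0.5221]  x^+=[-1.1524, 1.8150, 0.1550]  P^+=[0.1331 -0.1434 0.0549; -0.1434 0.6010 0.1668; 0.0549 0.1668 0.9039]
step 4: x^-=[-1.3059, 1.5854, -0.1114]  P^-=[0.5511 -0.0972 0.2438; -0.0972 0.5950 0.1834; 0.2438 0.1834 0.9298]  S=[0.6202]  K=[0.8228; 0.0846; 0.3830]  nu=[3.0612]  x^+=[1.2127, 1.8444, 1.0609]  P^+=[0.1313 -0.1403 0.0484; -0.1403 0.5905 0.1633; 0.0484 0.1633 0.8388]

K[0,0] = 0.8228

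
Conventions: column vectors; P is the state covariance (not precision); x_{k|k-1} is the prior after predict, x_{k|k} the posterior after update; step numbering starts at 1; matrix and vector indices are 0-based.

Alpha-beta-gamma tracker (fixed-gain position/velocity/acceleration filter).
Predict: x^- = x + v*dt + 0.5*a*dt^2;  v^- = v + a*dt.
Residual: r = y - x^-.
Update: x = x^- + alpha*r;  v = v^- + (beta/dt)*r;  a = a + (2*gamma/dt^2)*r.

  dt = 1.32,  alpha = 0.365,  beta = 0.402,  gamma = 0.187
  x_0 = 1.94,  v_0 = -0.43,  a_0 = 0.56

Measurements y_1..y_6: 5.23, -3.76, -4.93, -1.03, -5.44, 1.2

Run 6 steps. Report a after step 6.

step 1: x_pred=1.8603  r=3.3697  x^+=3.0902  v^+=1.3354  a^+=1.2833
step 2: x_pred=5.9710  r=-9.7310  x^+=2.4192  v^+=0.0659  a^+=-0.8054
step 3: x_pred=1.8044  r=-6.7344  x^+=-0.6536  v^+=-3.0482  a^+=-2.2509
step 4: x_pred=-6.6383  r=5.6083  x^+=-4.5913  v^+=-4.3115  a^+=-1.0471
step 5: x_pred=-11.1948  r=5.7548  x^+=-9.0943  v^+=-3.9411  a^+=0.1881
step 6: x_pred=-14.1327  r=15.3327  x^+=-8.5363  v^+=0.9767  a^+=3.4792

a_post = 3.4792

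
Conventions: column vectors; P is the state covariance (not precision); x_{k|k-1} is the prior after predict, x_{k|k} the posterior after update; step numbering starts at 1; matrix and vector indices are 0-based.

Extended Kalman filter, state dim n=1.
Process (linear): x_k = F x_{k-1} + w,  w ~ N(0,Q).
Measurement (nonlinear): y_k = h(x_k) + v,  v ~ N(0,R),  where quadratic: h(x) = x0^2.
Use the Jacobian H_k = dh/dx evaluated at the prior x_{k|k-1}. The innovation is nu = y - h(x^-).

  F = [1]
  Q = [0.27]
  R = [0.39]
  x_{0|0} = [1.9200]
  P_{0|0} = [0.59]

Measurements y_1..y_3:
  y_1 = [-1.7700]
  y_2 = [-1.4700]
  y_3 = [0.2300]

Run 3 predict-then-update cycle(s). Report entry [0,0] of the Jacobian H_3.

step 1: x^-=[1.9200]  P^-=[0.8600]  H_jac=[3.8400]  S=[13.0712]  K=[0.2526]  nu=[-5.4564]  x^+=[0.5415]  P^+=[0.0257]
step 2: x^-=[0.5415]  P^-=[0.2957]  H_jac=[1.0829]  S=[0.7367]  K=[0.4346]  nu=[-1.7632]  x^+=[-0.2248]  P^+=[0.1565]
step 3: x^-=[-0.2248]  P^-=[0.4265]  H_jac=[-0.4496]  S=[0.4762]  K=[-0.4027]  nu=[0.1795]  x^+=[-0.2971]  P^+=[0.3493]

H_jac[0,0] = -0.4496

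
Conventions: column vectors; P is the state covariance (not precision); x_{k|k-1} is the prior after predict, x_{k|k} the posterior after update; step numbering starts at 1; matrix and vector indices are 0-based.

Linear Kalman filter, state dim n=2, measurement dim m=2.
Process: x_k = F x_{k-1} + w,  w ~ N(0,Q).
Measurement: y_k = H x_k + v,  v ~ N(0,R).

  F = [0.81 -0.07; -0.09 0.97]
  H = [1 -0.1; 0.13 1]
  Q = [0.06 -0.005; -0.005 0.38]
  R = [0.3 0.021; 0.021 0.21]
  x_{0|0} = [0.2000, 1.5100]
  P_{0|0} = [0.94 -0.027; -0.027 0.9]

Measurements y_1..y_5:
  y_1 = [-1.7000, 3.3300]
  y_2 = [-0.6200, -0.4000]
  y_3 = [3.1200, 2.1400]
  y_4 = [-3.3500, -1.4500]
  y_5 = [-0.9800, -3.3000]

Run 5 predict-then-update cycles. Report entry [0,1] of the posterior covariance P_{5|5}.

step 1: x^-=[0.0563, 1.4467]  P^-=[0.6842 -0.1560; -0.1560 1.2391]  S=[1.0278 -0.1680; -0.1680 1.4201]  K=[0.6864 0.0340; -0.1347 0.8423]  nu=[-1.6116, 1.8760]  x^+=[-0.9863, 3.2440]  P^+=[0.2061 -0.0052; -0.0052 0.1747]
step 2: x^-=[-1.0260, 3.2355]  P^-=[0.1967 -0.0360; -0.0360 0.5470]  S=[0.5094 -0.0437; -0.0437 0.7510]  K=[0.3940 0.0090; -0.1168 0.7154]  nu=[0.7295, -3.5021]  x^+=[-0.7700, 0.6450]  P^+=[0.1179 -0.0052; -0.0052 0.1484]
step 3: x^-=[-0.6688, 0.6949]  P^-=[0.1386 -0.0278; -0.0278 0.5215]  S=[0.4494 -0.0405; -0.0405 0.7267]  K=[0.3151 0.0042; -0.1141 0.7064]  nu=[3.8583, 1.5320]  x^+=[0.5531, 1.3368]  P^+=[0.0941 -0.0047; -0.0047 0.1466]
step 4: x^-=[0.3545, 1.2469]  P^-=[0.1230 -0.0256; -0.0256 0.5195]  S=[0.4333 -0.0402; -0.0402 0.7249]  K=[0.2901 0.0029; -0.1134 0.7057]  nu=[-3.5798, -2.7430]  x^+=[-0.6917, -0.2829]  P^+=[0.0866 -0.0046; -0.0046 0.1464]
step 5: x^-=[-0.5405, -0.2121]  P^-=[0.1181 -0.0249; -0.0249 0.5193]  S=[0.4282 -0.0401; -0.0401 0.7248]  K=[0.2817 0.0025; -0.1132 0.7057]  nu=[-0.4607, -3.0176]  x^+=[-0.6777, -2.2895]  P^+=[0.0841 -0.0045; -0.0045 0.1464]

P_post[0,1] = -0.0045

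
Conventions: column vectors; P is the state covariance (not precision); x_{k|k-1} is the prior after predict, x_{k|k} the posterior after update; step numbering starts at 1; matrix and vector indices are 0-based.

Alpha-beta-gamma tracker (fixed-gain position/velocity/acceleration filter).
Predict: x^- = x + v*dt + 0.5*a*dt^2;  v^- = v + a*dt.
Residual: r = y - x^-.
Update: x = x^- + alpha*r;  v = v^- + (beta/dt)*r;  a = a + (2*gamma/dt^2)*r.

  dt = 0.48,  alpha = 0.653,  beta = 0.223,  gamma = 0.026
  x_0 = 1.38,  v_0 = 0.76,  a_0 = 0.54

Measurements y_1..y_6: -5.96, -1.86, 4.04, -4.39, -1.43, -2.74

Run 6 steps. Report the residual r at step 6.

resid = -0.6126

step 1: x_pred=1.8070  r=-7.7670  x^+=-3.2648  v^+=-2.5892  a^+=-1.2130
step 2: x_pred=-4.6474  r=2.7874  x^+=-2.8272  v^+=-1.8765  a^+=-0.5839
step 3: x_pred=-3.7952  r=7.8352  x^+=1.3212  v^+=1.4834  a^+=1.1845
step 4: x_pred=2.1697  r=-6.5597  x^+=-2.1138  v^+=-0.9956  a^+=-0.2960
step 5: x_pred=-2.6258  r=1.1958  x^+=-1.8449  v^+=-0.5821  a^+=-0.0261
step 6: x_pred=-2.1274  r=-0.6126  x^+=-2.5274  v^+=-0.8793  a^+=-0.1644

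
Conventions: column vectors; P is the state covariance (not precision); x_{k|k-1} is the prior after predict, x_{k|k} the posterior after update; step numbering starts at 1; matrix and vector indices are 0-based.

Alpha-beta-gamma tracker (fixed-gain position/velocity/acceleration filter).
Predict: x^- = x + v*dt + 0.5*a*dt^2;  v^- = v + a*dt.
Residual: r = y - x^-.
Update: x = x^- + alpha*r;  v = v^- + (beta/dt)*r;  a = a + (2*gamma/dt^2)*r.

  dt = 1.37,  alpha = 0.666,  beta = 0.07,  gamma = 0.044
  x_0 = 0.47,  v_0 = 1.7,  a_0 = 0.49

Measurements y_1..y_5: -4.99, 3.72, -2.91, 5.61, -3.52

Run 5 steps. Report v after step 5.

step 1: x_pred=3.2588  r=-8.2488  x^+=-2.2349  v^+=1.9498  a^+=0.1032
step 2: x_pred=0.5333  r=3.1867  x^+=2.6556  v^+=2.2541  a^+=0.2527
step 3: x_pred=5.9809  r=-8.8909  x^+=0.0595  v^+=2.1460  a^+=-0.1642
step 4: x_pred=2.8454  r=2.7646  x^+=4.6866  v^+=2.0623  a^+=-0.0346
step 5: x_pred=7.4795  r=-10.9995  x^+=0.1538  v^+=1.4529  a^+=-0.5503

v_post = 1.4529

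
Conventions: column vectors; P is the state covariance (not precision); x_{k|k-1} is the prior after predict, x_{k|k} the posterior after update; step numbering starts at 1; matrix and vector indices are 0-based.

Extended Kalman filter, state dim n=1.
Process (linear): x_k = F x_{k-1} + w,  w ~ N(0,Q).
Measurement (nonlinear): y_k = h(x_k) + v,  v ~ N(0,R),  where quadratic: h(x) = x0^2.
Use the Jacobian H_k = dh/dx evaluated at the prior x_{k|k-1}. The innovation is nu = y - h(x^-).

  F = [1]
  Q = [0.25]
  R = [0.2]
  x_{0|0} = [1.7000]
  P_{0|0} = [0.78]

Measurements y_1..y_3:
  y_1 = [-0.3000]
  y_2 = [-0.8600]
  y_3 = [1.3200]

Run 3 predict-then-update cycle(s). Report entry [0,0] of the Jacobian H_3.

H_jac[0,0] = 0.1165

step 1: x^-=[1.7000]  P^-=[1.0300]  H_jac=[3.4000]  S=[12.1068]  K=[0.2893]  nu=[-3.1900]  x^+=[0.7773]  P^+=[0.0170]
step 2: x^-=[0.7773]  P^-=[0.2670]  H_jac=[1.5545]  S=[0.8453]  K=[0.4911]  nu=[-1.4641]  x^+=[0.0583]  P^+=[0.0632]
step 3: x^-=[0.0583]  P^-=[0.3132]  H_jac=[0.1165]  S=[0.2043]  K=[0.1787]  nu=[1.3166]  x^+=[0.2935]  P^+=[0.3067]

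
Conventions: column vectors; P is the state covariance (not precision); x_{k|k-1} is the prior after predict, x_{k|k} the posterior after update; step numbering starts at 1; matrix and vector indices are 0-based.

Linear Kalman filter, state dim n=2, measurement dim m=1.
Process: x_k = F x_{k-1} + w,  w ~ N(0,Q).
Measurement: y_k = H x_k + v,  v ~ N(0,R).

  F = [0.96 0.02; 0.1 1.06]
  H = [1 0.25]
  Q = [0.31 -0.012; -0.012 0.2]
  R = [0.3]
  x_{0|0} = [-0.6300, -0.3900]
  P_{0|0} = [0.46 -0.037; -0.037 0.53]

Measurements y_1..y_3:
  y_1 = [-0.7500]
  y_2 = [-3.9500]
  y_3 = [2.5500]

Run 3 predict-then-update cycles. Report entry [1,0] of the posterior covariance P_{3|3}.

P_post[1,0] = -0.2567

step 1: x^-=[-0.6126, -0.4764]  P^-=[0.7327 0.0057; 0.0057 0.7923]  S=[1.0851]  K=[0.6766; 0.1878]  nu=[-0.0183]  x^+=[-0.6250, -0.4798]  P^+=[0.2360 -0.1322; -0.1322 0.7540]
step 2: x^-=[-0.6096, -0.5711]  P^-=[0.5227 -0.1081; -0.1081 1.0215]  S=[0.8325]  K=[0.5954; 0.1769]  nu=[-3.1976]  x^+=[-2.5135, -1.1368]  P^+=[0.2276 -0.1958; -0.1958 0.9955]
step 3: x^-=[-2.4357, -1.4563]  P^-=[0.5126 -0.1687; -0.1687 1.2793]  S=[0.8082]  K=[0.5821; 0.1870]  nu=[5.3498]  x^+=[0.6782, -0.4559]  P^+=[0.2388 -0.2567; -0.2567 1.2510]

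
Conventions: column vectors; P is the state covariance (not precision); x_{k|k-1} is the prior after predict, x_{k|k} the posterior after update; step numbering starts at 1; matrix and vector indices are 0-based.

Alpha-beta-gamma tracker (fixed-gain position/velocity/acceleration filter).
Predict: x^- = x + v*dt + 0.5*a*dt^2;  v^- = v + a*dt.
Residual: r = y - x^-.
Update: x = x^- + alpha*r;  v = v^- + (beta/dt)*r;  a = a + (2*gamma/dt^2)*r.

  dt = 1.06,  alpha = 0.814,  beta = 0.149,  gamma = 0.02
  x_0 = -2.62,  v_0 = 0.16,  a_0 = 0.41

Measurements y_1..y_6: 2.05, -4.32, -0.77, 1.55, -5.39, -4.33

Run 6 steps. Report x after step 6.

step 1: x_pred=-2.2201  r=4.2701  x^+=1.2558  v^+=1.1948  a^+=0.5620
step 2: x_pred=2.8380  r=-7.1580  x^+=-2.9886  v^+=0.7844  a^+=0.3072
step 3: x_pred=-1.9846  r=1.2146  x^+=-0.9959  v^+=1.2807  a^+=0.3504
step 4: x_pred=0.5585  r=0.9915  x^+=1.3656  v^+=1.7916  a^+=0.3857
step 5: x_pred=3.4813  r=-8.8713  x^+=-3.7399  v^+=0.9534  a^+=0.0699
step 6: x_pred=-2.6900  r=-1.6400  x^+=-4.0250  v^+=0.7970  a^+=0.0115

x_post = -4.0250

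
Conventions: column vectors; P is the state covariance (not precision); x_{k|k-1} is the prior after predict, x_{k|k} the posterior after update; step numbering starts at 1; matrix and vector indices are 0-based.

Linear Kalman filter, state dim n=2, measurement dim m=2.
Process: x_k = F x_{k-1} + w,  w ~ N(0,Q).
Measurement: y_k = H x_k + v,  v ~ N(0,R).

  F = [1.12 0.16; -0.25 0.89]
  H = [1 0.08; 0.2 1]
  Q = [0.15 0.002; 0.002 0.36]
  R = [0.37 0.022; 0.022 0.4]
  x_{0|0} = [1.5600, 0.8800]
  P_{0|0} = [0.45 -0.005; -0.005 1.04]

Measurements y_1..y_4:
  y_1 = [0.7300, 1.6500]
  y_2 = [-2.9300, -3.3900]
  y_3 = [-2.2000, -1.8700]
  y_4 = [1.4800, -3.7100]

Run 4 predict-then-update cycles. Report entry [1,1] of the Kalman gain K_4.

step 1: x^-=[1.8880, 0.3932]  P^-=[0.7393 0.0193; 0.0193 1.2141]  S=[1.1202 0.2866; 0.2866 1.6514]  K=[0.6650 -0.0142; -0.0887 0.7529]  nu=[-1.1895, 0.8792]  x^+=[1.0845, 1.1607]  P^+=[0.2490 -0.0408; -0.0408 0.3074]
step 2: x^-=[1.4004, 0.7619]  P^-=[0.4556 -0.0630; -0.0630 0.6372]  S=[0.8196 0.1001; 0.1001 1.0302]  K=[0.5530 -0.0264; -0.0898 0.6150]  nu=[-4.3913, -4.4320]  x^+=[-0.9106, -1.5695]  P^+=[0.2072 -0.0399; -0.0399 0.2520]
step 3: x^-=[-1.2710, -1.1692]  P^-=[0.4021 -0.0583; -0.0583 0.5903]  S=[0.7665 0.0904; 0.0904 0.9831]  K=[0.5215 -0.0254; -0.0848 0.5964]  nu=[-0.8354, -0.4466]  x^+=[-1.6953, -1.3647]  P^+=[0.1954 -0.0378; -0.0378 0.2443]
step 4: x^-=[-2.1171, -0.7908]  P^-=[0.3878 -0.0541; -0.0541 0.5825]  S=[0.7529 0.0912; 0.0912 0.9764]  K=[0.5122 -0.0238; -0.0818 0.5932]  nu=[3.6604, -2.4958]  x^+=[-0.1827, -2.5706]  P^+=[0.1919 -0.0366; -0.0366 0.2428]

K[1,1] = 0.5932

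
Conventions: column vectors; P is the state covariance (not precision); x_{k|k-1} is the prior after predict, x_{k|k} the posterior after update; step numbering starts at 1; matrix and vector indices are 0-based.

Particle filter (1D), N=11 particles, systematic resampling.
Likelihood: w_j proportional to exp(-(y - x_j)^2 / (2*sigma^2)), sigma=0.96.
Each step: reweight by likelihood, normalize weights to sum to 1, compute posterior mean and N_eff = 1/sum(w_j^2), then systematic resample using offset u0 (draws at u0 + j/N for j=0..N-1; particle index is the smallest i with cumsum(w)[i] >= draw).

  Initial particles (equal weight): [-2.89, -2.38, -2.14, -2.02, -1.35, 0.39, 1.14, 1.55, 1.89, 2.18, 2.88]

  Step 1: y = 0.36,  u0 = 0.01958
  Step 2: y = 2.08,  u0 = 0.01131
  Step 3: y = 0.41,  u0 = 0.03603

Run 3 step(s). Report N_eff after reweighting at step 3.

N_eff = 9.7321

step 1: w=[0.0011, 0.0057, 0.0114, 0.0156, 0.0690, 0.3370, 0.2424, 0.1564, 0.0947, 0.0559, 0.0108]  mean=0.8162  Neff=4.6687  idx=[3, 5, 5, 5, 5, 6, 6, 6, 7, 7, 8]
step 2: w=[0.0000, 0.0393, 0.0393, 0.0393, 0.0393, 0.1146, 0.1146, 0.1146, 0.1589, 0.1589, 0.1814]  mean=1.2884  Neff=7.7558  idx=[1, 3, 5, 6, 6, 7, 8, 8, 9, 10, 10]
step 3: w=[0.1411, 0.1411, 0.1057, 0.1057, 0.1057, 0.1057, 0.0697, 0.0697, 0.0697, 0.0430, 0.0430]  mean=1.0786  Neff=9.7321  idx=[0, 0, 1, 2, 3, 3, 4, 5, 6, 8, 9]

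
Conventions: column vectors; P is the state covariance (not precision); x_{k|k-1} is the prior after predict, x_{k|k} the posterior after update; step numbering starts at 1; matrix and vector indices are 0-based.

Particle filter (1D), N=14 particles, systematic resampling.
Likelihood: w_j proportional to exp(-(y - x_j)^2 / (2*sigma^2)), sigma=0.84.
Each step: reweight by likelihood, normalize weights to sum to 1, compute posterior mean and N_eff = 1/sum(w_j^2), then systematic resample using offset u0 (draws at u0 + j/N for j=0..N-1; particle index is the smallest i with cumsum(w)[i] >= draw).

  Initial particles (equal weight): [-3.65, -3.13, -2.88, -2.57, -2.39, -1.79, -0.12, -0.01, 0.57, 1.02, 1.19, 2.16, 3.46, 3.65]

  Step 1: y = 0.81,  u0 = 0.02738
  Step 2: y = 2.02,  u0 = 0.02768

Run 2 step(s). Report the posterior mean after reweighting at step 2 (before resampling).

step 1: w=[0.0000, 0.0000, 0.0000, 0.0001, 0.0002, 0.0019, 0.1263, 0.1448, 0.2238, 0.2260, 0.2105, 0.0641, 0.0016, 0.0008]  mean=0.7346  Neff=5.3624  idx=[6, 6, 7, 7, 8, 8, 8, 9, 9, 9, 10, 10, 10, 11]
step 2: w=[0.0075, 0.0075, 0.0104, 0.0104, 0.0436, 0.0436, 0.0436, 0.0953, 0.0953, 0.0953, 0.1188, 0.1188, 0.1188, 0.1909]  mean=1.2006  Neff=8.9238  idx=[3, 5, 7, 7, 8, 9, 10, 10, 11, 11, 12, 13, 13, 13]

post_mean = 1.2006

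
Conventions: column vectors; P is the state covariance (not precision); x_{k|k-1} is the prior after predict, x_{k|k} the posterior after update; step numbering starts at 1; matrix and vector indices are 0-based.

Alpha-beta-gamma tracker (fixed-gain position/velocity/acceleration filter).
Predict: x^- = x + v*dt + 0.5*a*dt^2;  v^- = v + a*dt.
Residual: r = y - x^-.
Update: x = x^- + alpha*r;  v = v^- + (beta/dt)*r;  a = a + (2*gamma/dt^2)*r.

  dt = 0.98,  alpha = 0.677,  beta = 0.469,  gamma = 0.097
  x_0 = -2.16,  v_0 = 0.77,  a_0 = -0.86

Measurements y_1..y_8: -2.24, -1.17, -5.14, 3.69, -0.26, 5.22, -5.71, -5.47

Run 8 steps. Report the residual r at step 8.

step 1: x_pred=-1.8184  r=-0.4216  x^+=-2.1038  v^+=-0.2746  a^+=-0.9452
step 2: x_pred=-2.8268  r=1.6568  x^+=-1.7051  v^+=-0.4080  a^+=-0.6105
step 3: x_pred=-2.3981  r=-2.7419  x^+=-4.2544  v^+=-2.3184  a^+=-1.1644
step 4: x_pred=-7.0856  r=10.7756  x^+=0.2095  v^+=1.6974  a^+=1.0123
step 5: x_pred=2.3590  r=-2.6190  x^+=0.5859  v^+=1.4360  a^+=0.4833
step 6: x_pred=2.2253  r=2.9947  x^+=4.2527  v^+=3.3428  a^+=1.0882
step 7: x_pred=8.0512  r=-13.7612  x^+=-1.2651  v^+=-2.1765  a^+=-1.6916
step 8: x_pred=-4.2104  r=-1.2596  x^+=-5.0631  v^+=-4.4370  a^+=-1.9460

resid = -1.2596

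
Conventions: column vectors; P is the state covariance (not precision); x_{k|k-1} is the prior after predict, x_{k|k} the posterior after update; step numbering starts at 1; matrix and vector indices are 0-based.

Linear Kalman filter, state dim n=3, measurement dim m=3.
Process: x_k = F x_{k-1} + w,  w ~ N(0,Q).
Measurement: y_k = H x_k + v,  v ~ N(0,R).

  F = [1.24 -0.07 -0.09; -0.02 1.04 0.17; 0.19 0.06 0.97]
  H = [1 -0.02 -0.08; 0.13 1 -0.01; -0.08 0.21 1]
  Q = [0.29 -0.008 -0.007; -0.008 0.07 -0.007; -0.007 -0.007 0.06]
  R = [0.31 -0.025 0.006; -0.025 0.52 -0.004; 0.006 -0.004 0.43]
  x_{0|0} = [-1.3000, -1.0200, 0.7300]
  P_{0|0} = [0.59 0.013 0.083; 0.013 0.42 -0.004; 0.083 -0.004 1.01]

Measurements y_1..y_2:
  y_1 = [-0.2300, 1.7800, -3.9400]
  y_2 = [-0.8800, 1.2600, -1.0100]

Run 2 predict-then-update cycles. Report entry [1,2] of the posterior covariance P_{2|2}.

step 1: x^-=[-1.6063, -0.9107, 0.3999]  P^-=[1.1866 -0.0338 0.1416; -0.0338 0.5512 0.1831; 0.1416 0.1831 1.0635]  S=[1.4829 0.0679 -0.0477; 0.0679 1.0785 0.2917; -0.0477 0.2917 1.5808]  K=[0.7920 0.0498 0.0397; -0.0589 0.4819 0.1000; 0.0586 -0.0146 0.6944]  nu=[1.3901, 2.9035, -4.2772]  x^+=[-0.5308, -0.0211, -2.5310]  P^+=[0.2477 -0.0258 0.0469; -0.0258 0.2549 -0.0149; 0.0469 -0.0149 0.3059]
step 2: x^-=[-0.4290, -0.4416, -2.5572]  P^-=[0.6685 -0.0592 0.0787; -0.0592 0.3501 0.0388; 0.0787 0.0388 0.3726]  S=[0.9709 -0.0085 -0.0135; -0.0085 0.8651 0.1110; -0.0135 0.1110 0.8280]  K=[0.6839 0.0351 0.0219; -0.0668 0.3833 0.0889; 0.0558 -0.0053 0.4539]  nu=[-0.6645, 1.7318, 1.6056]  x^+=[-0.7874, 0.4093, -1.8748]  P^+=[0.2136 -0.0264 0.0360; -0.0264 0.2040 -0.0087; 0.0360 -0.0087 0.2002]

P_post[1,2] = -0.0087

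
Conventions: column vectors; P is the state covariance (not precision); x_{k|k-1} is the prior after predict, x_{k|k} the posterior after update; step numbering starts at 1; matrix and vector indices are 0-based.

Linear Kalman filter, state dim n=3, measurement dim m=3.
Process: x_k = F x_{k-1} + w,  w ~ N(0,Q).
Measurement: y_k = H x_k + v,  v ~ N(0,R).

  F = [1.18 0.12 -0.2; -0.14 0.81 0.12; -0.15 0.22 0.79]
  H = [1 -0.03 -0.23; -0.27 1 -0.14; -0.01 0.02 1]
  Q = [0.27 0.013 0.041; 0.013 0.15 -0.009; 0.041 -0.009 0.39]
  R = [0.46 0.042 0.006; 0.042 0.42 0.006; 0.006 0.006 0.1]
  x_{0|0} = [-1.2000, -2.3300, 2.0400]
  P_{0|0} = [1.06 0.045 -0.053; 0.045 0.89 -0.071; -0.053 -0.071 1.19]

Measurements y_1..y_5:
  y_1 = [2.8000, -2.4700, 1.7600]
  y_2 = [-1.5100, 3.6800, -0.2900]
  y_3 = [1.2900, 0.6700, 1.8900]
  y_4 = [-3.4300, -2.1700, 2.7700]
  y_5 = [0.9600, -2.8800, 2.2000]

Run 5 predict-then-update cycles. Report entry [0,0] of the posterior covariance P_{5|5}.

P_post[0,0] = 0.2629

step 1: x^-=[-2.1036, -1.4745, 1.2790]  P^-=[1.8475 -0.0604 -0.3549; -0.0604 0.7496 0.2373; -0.3549 0.2373 1.1845]  S=[2.5410 -0.5280 -0.6505; -0.5280 1.2669 0.1931; -0.6505 0.1931 1.3016]  K=[0.7676 -0.0991 0.1106; 0.1119 0.6004 0.1612; -0.0202 -0.0148 0.9085]  nu=[5.1535, -1.3844, 0.4895]  x^+=[2.0437, -1.6500, 1.6402]  P^+=[0.3562 0.0898 0.0168; 0.0898 0.2843 0.0156; 0.0168 0.0156 0.0905]
step 2: x^-=[1.8856, -1.4258, 0.6262]  P^-=[0.7904 0.0645 0.0098; 0.0645 0.3269 0.0523; 0.0098 0.0523 0.4638]  S=[1.2675 -0.1138 -0.0994; -0.1138 0.7649 -0.0018; -0.0994 -0.0018 0.5658]  K=[0.6199 -0.1040 0.1143; 0.0795 0.4072 0.1180; -0.0153 -0.0204 0.8185]  nu=[-3.2943, 5.7026, -0.8688]  x^+=[-0.8487, 0.5316, -0.1510]  P^+=[0.2871 0.0628 0.0161; 0.0628 0.1936 0.0115; 0.0161 0.0115 0.0816]
step 3: x^-=[-0.9074, 0.5313, 0.1250]  P^-=[0.6854 0.0425 0.0137; 0.0425 0.2713 0.0353; 0.0137 0.0353 0.4528]  S=[1.1612 -0.1028 -0.0918; -0.1028 0.7183 -0.0193; -0.0918 -0.0193 0.5541]  K=[0.5847 -0.1146 0.1068; 0.0626 0.3663 0.0958; -0.0166 -0.0248 0.8146]  nu=[2.2421, -0.0888, 1.7453]  x^+=[0.6000, 0.8063, 1.5117]  P^+=[0.2698 0.0520 0.0152; 0.0520 0.1724 0.0092; 0.0152 0.0092 0.0812]
step 4: x^-=[0.5025, 0.7505, 1.2816]  P^-=[0.6586 0.0333 0.0126; 0.0333 0.2591 0.0314; 0.0126 0.0314 0.4513]  S=[1.1353 -0.1035 -0.0923; -0.1035 0.7101 -0.0228; -0.0923 -0.0228 0.5524]  K=[0.5742 -0.1189 0.1031; 0.0560 0.3570 0.0897; -0.0173 -0.0259 0.8138]  nu=[-3.6152, -2.6054, 1.4784]  x^+=[-1.1110, -0.2496, 2.6151]  P^+=[0.2646 0.0483 0.0147; 0.0483 0.1671 0.0086; 0.0147 0.0086 0.0811]
step 5: x^-=[-1.8639, 0.2672, 2.1777]  P^-=[0.6504 0.0301 0.0120; 0.0301 0.2562 0.0305; 0.0120 0.0305 0.4510]  S=[1.1275 -0.1042 -0.0928; -0.1042 0.7085 -0.0235; -0.0928 -0.0235 0.5521]  K=[0.5708 -0.1203 0.1019; 0.0537 0.3549 0.0881; -0.0176 -0.0262 0.8136]  nu=[3.3328, -3.3456, -0.0016]  x^+=[0.4409, -0.7412, 2.2053]  P^+=[0.2629 0.0471 0.0146; 0.0471 0.1657 0.0084; 0.0146 0.0084 0.0811]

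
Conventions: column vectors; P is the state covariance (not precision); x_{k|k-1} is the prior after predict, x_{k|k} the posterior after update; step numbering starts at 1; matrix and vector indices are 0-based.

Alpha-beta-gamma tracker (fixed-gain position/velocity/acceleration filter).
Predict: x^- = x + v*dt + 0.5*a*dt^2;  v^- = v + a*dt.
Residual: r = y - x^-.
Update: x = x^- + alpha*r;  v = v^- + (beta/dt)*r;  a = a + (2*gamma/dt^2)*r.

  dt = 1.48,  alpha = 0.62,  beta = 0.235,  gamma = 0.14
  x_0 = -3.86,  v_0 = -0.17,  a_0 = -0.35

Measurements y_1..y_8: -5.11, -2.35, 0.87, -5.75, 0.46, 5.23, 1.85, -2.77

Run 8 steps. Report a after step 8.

a_post = -1.4072

step 1: x_pred=-4.4949  r=-0.6151  x^+=-4.8763  v^+=-0.7857  a^+=-0.4286
step 2: x_pred=-6.5085  r=4.1585  x^+=-3.9302  v^+=-0.7597  a^+=0.1030
step 3: x_pred=-4.9419  r=5.8119  x^+=-1.3385  v^+=0.3155  a^+=0.8459
step 4: x_pred=0.0548  r=-5.8048  x^+=-3.5442  v^+=0.6457  a^+=0.1039
step 5: x_pred=-2.4748  r=2.9348  x^+=-0.6552  v^+=1.2654  a^+=0.4790
step 6: x_pred=1.7422  r=3.4878  x^+=3.9046  v^+=2.5281  a^+=0.9249
step 7: x_pred=8.6592  r=-6.8092  x^+=4.4375  v^+=2.8158  a^+=0.0544
step 8: x_pred=8.6645  r=-11.4345  x^+=1.5751  v^+=1.0807  a^+=-1.4072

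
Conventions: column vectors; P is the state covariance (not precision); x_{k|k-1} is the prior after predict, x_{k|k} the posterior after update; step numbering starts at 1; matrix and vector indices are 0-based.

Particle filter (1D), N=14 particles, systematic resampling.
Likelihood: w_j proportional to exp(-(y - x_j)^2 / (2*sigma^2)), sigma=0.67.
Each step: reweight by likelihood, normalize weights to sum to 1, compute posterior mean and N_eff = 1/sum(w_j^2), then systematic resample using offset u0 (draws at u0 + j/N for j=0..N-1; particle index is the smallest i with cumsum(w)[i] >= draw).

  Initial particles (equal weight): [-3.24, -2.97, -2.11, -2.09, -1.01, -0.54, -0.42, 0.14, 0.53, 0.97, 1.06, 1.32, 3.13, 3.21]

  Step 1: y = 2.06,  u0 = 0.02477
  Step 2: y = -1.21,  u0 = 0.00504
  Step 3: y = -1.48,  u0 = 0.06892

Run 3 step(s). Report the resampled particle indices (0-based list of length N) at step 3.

resampled_idx = [0, 1, 1, 2, 3, 4, 4, 5, 6, 6, 7, 8, 8, 13]

step 1: w=[0.0000, 0.0000, 0.0000, 0.0000, 0.0000, 0.0003, 0.0006, 0.0095, 0.0424, 0.1532, 0.1889, 0.3126, 0.1607, 0.1319]  mean=1.7110  Neff=4.9520  idx=[8, 9, 9, 10, 10, 10, 11, 11, 11, 11, 12, 12, 13, 13]
step 2: w=[0.5997, 0.0878, 0.0878, 0.0562, 0.0562, 0.0562, 0.0140, 0.0140, 0.0140, 0.0140, 0.0000, 0.0000, 0.0000, 0.0000]  mean=0.7409  Neff=2.5951  idx=[0, 0, 0, 0, 0, 0, 0, 0, 0, 1, 2, 3, 4, 5]
step 3: w=[0.1061, 0.1061, 0.1061, 0.1061, 0.1061, 0.1061, 0.1061, 0.1061, 0.1061, 0.0119, 0.0119, 0.0072, 0.0072, 0.0072]  mean=0.5520  Neff=9.8361  idx=[0, 1, 1, 2, 3, 4, 4, 5, 6, 6, 7, 8, 8, 13]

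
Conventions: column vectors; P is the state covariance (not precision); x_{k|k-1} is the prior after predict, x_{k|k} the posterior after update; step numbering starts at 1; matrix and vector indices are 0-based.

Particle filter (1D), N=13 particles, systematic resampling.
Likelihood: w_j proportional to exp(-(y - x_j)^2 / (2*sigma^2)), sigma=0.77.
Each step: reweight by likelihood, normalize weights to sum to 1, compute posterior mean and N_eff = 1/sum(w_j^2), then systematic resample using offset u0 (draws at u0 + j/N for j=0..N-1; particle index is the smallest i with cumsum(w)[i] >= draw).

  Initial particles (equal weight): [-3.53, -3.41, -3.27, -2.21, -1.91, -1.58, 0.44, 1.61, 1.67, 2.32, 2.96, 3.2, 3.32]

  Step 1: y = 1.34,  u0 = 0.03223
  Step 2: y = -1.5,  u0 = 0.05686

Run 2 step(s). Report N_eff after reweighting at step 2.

step 1: w=[0.0000, 0.0000, 0.0000, 0.0000, 0.0000, 0.0003, 0.1682, 0.3131, 0.3037, 0.1481, 0.0364, 0.0180, 0.0122]  mean=1.6343  Neff=4.1274  idx=[6, 6, 7, 7, 7, 7, 8, 8, 8, 8, 9, 9, 10]
step 2: w=[0.4884, 0.4884, 0.0033, 0.0033, 0.0033, 0.0033, 0.0024, 0.0024, 0.0024, 0.0024, 0.0001, 0.0001, 0.0000]  mean=0.4679  Neff=2.0960  idx=[0, 0, 0, 0, 0, 0, 1, 1, 1, 1, 1, 1, 2]

N_eff = 2.0960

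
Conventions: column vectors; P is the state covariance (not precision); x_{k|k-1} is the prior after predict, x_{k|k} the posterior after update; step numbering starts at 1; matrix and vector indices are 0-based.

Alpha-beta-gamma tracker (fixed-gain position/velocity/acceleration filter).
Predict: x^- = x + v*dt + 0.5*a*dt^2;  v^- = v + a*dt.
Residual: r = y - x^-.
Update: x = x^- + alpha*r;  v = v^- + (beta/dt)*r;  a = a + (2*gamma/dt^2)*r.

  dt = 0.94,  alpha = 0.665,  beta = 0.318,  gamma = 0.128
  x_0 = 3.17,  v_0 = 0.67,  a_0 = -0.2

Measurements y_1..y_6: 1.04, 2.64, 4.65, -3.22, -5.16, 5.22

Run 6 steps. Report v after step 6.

step 1: x_pred=3.7114  r=-2.6714  x^+=1.9349  v^+=-0.4217  a^+=-0.9740
step 2: x_pred=1.1082  r=1.5318  x^+=2.1268  v^+=-0.8191  a^+=-0.5302
step 3: x_pred=1.1227  r=3.5273  x^+=3.4683  v^+=-0.1242  a^+=0.4918
step 4: x_pred=3.5689  r=-6.7889  x^+=-0.9457  v^+=-1.9586  a^+=-1.4751
step 5: x_pred=-3.4385  r=-1.7215  x^+=-4.5833  v^+=-3.9276  a^+=-1.9739
step 6: x_pred=-9.1473  r=14.3673  x^+=0.4070  v^+=-0.9226  a^+=2.1886

v_post = -0.9226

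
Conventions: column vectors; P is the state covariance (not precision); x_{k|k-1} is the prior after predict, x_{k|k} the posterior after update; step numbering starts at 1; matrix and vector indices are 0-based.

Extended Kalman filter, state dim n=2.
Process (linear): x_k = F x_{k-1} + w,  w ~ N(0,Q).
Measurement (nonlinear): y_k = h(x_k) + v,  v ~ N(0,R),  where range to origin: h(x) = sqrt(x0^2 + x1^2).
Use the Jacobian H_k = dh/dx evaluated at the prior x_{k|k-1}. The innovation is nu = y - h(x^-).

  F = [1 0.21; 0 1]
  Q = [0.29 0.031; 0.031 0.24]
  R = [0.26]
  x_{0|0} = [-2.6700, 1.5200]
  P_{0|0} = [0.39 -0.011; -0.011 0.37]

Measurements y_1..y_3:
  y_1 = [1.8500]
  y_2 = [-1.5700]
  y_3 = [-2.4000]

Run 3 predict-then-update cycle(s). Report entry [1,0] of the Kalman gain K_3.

K[1,0] = 0.5474

step 1: x^-=[-2.3508, 1.5200]  P^-=[0.6917 0.0977; 0.0977 0.6100]  H_jac=[-0.8398 0.5430]  S=[0.8385]  K=[-0.6295; 0.2972]  nu=[-0.9494]  x^+=[-1.7532, 1.2379]  P^+=[0.3595 0.2545; 0.2545 0.5360]
step 2: x^-=[-1.4932, 1.2379]  P^-=[0.7800 0.3981; 0.3981 0.7760]  H_jac=[-0.7699 0.6382]  S=[0.6472]  K=[-0.5353; 0.2916]  nu=[-3.5096]  x^+=[0.3855, 0.2143]  P^+=[0.5946 0.4991; 0.4991 0.7209]
step 3: x^-=[0.4305, 0.2143]  P^-=[1.1260 0.6815; 0.6815 0.9609]  H_jac=[0.8952 0.4456]  S=[1.8970]  K=[0.6915; 0.5474]  nu=[-2.8809]  x^+=[-1.5616, -1.3626]  P^+=[0.2190 -0.0365; -0.0365 0.3926]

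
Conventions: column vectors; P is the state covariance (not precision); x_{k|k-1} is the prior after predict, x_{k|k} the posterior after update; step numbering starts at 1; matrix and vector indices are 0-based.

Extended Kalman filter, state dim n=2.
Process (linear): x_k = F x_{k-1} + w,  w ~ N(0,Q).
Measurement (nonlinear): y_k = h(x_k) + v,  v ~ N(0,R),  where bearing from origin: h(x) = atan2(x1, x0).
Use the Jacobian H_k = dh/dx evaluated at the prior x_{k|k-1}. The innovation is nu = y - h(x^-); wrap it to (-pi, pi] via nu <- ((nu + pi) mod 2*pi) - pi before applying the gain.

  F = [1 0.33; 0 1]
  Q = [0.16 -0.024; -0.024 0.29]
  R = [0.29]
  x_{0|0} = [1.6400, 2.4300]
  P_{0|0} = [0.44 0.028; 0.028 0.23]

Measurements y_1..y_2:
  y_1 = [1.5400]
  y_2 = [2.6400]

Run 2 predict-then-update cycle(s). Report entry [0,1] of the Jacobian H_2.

H_jac[0,1] = 0.1877

step 1: x^-=[2.4419, 2.4300]  P^-=[0.6435 0.0799; 0.0799 0.5200]  H_jac=[-0.2048 0.2058]  S=[0.3323]  K=[-0.3471; 0.2728]  nu=[0.7570]  x^+=[2.1791, 2.6365]  P^+=[0.6035 0.1114; 0.1114 0.4953]
step 2: x^-=[3.0492, 2.6365]  P^-=[0.8909 0.2508; 0.2508 0.7853]  H_jac=[-0.1623 0.1877]  S=[0.3258]  K=[-0.2992; 0.3274]  nu=[1.9271]  x^+=[2.4726, 3.2674]  P^+=[0.8618 0.2827; 0.2827 0.7504]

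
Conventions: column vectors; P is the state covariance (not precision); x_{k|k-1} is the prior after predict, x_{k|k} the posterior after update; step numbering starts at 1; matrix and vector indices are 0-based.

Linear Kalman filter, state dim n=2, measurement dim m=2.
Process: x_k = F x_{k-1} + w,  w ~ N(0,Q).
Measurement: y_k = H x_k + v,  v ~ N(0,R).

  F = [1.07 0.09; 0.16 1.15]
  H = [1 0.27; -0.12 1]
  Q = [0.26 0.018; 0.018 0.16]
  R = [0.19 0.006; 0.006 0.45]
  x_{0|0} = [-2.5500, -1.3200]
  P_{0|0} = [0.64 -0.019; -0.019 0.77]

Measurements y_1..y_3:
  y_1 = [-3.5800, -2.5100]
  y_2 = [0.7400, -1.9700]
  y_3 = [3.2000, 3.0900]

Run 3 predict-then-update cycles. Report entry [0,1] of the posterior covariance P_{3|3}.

P_post[0,1] = -0.0263

step 1: x^-=[-2.8473, -1.9260]  P^-=[0.9953 0.1836; 0.1836 1.1877]  S=[1.3710 0.3849; 0.3849 1.6080]  K=[0.8050 -0.1528; 0.1761 0.6828]  nu=[-0.2127, -0.9257]  x^+=[-2.8771, -2.5955]  P^+=[0.1640 -0.0442; -0.0442 0.3030]
step 2: x^-=[-3.3121, -3.4451]  P^-=[0.4417 0.0224; 0.0224 0.5486]  S=[0.6837 0.1228; 0.1228 0.9996]  K=[0.6752 -0.1136; 0.1547 0.5272]  nu=[4.9823, 1.0777]  x^+=[-0.0705, -2.1063]  P^+=[0.1359 -0.0307; -0.0307 0.2345]
step 3: x^-=[-0.2650, -2.4335]  P^-=[0.4116 0.0273; 0.0273 0.4622]  S=[0.6500 0.1078; 0.1078 0.9116]  K=[0.6615 -0.1025; 0.1535 0.4853]  nu=[4.1221, 5.4917]  x^+=[1.8989, 0.8643]  P^+=[0.1322 -0.0263; -0.0263 0.2162]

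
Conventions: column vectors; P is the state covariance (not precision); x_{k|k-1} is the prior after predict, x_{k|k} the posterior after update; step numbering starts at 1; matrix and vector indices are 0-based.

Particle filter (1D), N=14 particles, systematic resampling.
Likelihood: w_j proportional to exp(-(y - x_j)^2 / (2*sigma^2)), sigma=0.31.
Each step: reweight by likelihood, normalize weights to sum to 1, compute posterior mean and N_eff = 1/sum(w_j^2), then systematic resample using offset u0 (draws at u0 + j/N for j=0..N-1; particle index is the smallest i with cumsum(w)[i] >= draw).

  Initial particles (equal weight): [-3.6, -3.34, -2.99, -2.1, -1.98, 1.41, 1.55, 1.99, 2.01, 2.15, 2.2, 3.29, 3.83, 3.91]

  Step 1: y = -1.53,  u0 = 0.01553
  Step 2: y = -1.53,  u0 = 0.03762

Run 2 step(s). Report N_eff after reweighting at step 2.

N_eff = 13.0399

step 1: w=[0.0000, 0.0000, 0.0000, 0.3460, 0.6540, 0.0000, 0.0000, 0.0000, 0.0000, 0.0000, 0.0000, 0.0000, 0.0000, 0.0000]  mean=-2.0215  Neff=1.8267  idx=[3, 3, 3, 3, 3, 4, 4, 4, 4, 4, 4, 4, 4, 4]
step 2: w=[0.0454, 0.0454, 0.0454, 0.0454, 0.0454, 0.0859, 0.0859, 0.0859, 0.0859, 0.0859, 0.0859, 0.0859, 0.0859, 0.0859]  mean=-2.0073  Neff=13.0399  idx=[0, 2, 3, 5, 6, 6, 7, 8, 9, 10, 11, 11, 12, 13]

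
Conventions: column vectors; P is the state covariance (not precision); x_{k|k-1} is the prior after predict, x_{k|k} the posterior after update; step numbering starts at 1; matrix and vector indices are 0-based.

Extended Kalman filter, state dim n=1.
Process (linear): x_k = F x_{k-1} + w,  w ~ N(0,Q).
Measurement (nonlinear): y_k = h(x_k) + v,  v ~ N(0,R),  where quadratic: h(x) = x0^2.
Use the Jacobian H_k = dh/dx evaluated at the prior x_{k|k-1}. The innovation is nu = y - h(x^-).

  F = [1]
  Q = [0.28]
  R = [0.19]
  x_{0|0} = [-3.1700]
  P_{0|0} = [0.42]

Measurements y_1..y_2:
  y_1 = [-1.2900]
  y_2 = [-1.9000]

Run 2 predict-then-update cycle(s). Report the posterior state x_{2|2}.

x_post = [-0.1241]

step 1: x^-=[-3.1700]  P^-=[0.7000]  H_jac=[-6.3400]  S=[28.3269]  K=[-0.1567]  nu=[-11.3389]  x^+=[-1.3935]  P^+=[0.0047]
step 2: x^-=[-1.3935]  P^-=[0.2847]  H_jac=[-2.7871]  S=[2.4014]  K=[-0.3304]  nu=[-3.8419]  x^+=[-0.1241]  P^+=[0.0225]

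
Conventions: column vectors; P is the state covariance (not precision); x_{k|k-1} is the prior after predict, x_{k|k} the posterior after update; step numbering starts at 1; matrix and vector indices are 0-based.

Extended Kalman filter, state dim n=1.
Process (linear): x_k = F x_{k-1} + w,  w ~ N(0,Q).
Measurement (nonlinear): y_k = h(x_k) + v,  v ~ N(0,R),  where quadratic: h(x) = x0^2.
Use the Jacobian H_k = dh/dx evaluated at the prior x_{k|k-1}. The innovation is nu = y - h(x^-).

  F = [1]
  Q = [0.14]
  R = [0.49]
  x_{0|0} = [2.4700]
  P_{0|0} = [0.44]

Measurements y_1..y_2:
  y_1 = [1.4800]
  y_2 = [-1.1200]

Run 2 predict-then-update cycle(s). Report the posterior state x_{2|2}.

step 1: x^-=[2.4700]  P^-=[0.5800]  H_jac=[4.9400]  S=[14.6441]  K=[0.1957]  nu=[-4.6209]  x^+=[1.5659]  P^+=[0.0194]
step 2: x^-=[1.5659]  P^-=[0.1594]  H_jac=[3.1318]  S=[2.0535]  K=[0.2431]  nu=[-3.5720]  x^+=[0.6975]  P^+=[0.0380]

x_post = [0.6975]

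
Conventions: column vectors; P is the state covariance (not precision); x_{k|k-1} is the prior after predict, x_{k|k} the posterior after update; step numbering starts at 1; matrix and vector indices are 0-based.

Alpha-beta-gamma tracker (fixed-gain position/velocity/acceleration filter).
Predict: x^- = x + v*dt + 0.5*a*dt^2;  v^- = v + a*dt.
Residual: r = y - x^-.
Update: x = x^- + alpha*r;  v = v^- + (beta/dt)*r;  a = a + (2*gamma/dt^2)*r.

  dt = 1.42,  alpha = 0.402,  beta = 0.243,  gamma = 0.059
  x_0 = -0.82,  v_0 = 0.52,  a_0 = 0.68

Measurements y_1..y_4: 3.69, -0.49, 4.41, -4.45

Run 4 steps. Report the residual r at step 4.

resid = -14.2094

step 1: x_pred=0.6040  r=3.0860  x^+=1.8446  v^+=2.0137  a^+=0.8606
step 2: x_pred=5.5717  r=-6.0617  x^+=3.1349  v^+=2.1984  a^+=0.5059
step 3: x_pred=6.7667  r=-2.3567  x^+=5.8193  v^+=2.5135  a^+=0.3680
step 4: x_pred=9.7594  r=-14.2094  x^+=4.0472  v^+=0.6044  a^+=-0.4636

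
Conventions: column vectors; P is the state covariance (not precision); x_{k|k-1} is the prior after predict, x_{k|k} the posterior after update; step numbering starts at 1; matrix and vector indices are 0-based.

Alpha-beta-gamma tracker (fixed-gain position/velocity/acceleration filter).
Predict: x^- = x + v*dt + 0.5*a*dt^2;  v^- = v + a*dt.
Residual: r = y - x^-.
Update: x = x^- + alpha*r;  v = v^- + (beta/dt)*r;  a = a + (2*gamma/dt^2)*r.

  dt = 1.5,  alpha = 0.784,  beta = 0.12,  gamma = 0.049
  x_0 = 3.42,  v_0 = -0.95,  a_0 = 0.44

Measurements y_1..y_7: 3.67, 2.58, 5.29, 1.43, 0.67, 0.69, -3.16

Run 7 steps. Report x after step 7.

step 1: x_pred=2.4900  r=1.1800  x^+=3.4151  v^+=-0.1956  a^+=0.4914
step 2: x_pred=3.6745  r=-1.0945  x^+=2.8164  v^+=0.4539  a^+=0.4437
step 3: x_pred=3.9965  r=1.2935  x^+=5.0106  v^+=1.2230  a^+=0.5001
step 4: x_pred=7.4077  r=-5.9777  x^+=2.7212  v^+=1.4949  a^+=0.2397
step 5: x_pred=5.2331  r=-4.5631  x^+=1.6556  v^+=1.4894  a^+=0.0410
step 6: x_pred=3.9358  r=-3.2458  x^+=1.3911  v^+=1.2911  a^+=-0.1004
step 7: x_pred=3.2148  r=-6.3748  x^+=-1.7830  v^+=0.6305  a^+=-0.3781

x_post = -1.7830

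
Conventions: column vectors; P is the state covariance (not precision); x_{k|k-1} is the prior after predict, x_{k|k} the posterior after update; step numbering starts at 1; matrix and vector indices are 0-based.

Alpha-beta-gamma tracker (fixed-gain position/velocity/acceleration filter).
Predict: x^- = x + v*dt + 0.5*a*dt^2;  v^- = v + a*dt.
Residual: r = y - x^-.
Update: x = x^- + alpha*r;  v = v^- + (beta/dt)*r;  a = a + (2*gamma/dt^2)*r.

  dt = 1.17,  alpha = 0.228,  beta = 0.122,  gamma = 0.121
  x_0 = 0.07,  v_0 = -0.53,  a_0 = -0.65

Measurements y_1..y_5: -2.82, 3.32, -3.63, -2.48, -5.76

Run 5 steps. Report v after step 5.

step 1: x_pred=-0.9950  r=-1.8250  x^+=-1.4111  v^+=-1.4808  a^+=-0.9726
step 2: x_pred=-3.8093  r=7.1293  x^+=-2.1839  v^+=-1.8754  a^+=0.2877
step 3: x_pred=-4.1811  r=0.5511  x^+=-4.0555  v^+=-1.4813  a^+=0.3852
step 4: x_pred=-5.5249  r=3.0449  x^+=-4.8307  v^+=-0.7131  a^+=0.9234
step 5: x_pred=-5.0330  r=-0.7270  x^+=-5.1988  v^+=0.2915  a^+=0.7949

v_post = 0.2915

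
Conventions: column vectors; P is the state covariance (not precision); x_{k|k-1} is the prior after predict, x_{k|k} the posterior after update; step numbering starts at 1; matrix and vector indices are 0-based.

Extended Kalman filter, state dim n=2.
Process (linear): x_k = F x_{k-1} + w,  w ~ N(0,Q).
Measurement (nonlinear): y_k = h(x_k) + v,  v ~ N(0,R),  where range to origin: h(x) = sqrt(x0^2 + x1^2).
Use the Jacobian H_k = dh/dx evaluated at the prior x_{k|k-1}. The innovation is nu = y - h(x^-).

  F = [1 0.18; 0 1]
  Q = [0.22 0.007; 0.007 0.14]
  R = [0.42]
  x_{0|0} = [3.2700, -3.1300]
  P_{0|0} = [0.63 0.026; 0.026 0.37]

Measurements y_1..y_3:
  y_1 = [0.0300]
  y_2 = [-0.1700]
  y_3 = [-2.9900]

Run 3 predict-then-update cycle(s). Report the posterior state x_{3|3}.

step 1: x^-=[2.7066, -3.1300]  P^-=[0.8713 0.0996; 0.0996 0.5100]  H_jac=[0.6541 -0.7564]  S=[0.9860]  K=[0.5016; -0.3252]  nu=[-4.1079]  x^+=[0.6460, -1.7943]  P^+=[0.6233 0.2604; 0.2604 0.4057]
step 2: x^-=[0.3231, -1.7943]  P^-=[0.9502 0.3405; 0.3405 0.5457]  H_jac=[0.1772 -0.9842]  S=[0.8597]  K=[-0.1939; -0.5546]  nu=[-1.9931]  x^+=[0.7095, -0.6889]  P^+=[0.9178 0.2480; 0.2480 0.2813]
step 3: x^-=[0.5855, -0.6889]  P^-=[1.2362 0.3057; 0.3057 0.4213]  H_jac=[0.6476 -0.7620]  S=[0.8815]  K=[0.6441; -0.1396]  nu=[-3.8941]  x^+=[-1.9226, -0.1451]  P^+=[0.8706 0.3849; 0.3849 0.4041]

x_post = [-1.9226, -0.1451]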